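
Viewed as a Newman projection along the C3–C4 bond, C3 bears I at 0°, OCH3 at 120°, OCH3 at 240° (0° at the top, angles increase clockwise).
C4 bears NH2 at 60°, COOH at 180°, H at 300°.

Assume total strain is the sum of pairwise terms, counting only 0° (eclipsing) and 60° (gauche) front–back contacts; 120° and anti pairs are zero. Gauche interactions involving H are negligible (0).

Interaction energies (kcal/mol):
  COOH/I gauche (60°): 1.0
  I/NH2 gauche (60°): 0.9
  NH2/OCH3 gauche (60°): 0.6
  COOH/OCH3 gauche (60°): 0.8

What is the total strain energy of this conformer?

This conformer (staggered): I(0°)/NH2(60°) gauche 0.9; OCH3(120°)/NH2(60°) gauche 0.6; OCH3(120°)/COOH(180°) gauche 0.8; OCH3(240°)/COOH(180°) gauche 0.8 → 3.1 kcal/mol.

3.1 kcal/mol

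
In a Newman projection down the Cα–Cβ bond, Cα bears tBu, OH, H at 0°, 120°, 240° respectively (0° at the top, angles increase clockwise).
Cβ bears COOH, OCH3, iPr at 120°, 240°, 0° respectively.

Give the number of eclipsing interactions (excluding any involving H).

2

Non-H eclipsing pairs: tBu(0°)/iPr(0°); OH(120°)/COOH(120°) — 2 interactions.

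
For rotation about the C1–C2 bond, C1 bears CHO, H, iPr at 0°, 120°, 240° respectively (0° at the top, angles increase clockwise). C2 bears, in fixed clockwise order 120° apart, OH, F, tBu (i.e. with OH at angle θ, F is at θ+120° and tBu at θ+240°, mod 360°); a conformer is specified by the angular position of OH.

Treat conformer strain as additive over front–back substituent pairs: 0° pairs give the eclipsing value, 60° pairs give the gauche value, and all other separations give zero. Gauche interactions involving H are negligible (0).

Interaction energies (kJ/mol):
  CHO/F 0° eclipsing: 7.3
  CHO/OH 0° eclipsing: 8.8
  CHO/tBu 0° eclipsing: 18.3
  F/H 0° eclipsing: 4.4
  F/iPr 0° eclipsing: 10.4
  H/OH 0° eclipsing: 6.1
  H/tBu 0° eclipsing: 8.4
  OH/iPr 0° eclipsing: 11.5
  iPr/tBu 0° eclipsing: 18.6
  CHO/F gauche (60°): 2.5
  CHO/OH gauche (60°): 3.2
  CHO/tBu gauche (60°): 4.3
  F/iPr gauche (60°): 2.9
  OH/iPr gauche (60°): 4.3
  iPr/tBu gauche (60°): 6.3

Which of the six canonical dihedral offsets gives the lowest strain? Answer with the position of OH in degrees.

180°

OH at 0° (eclipsed): CHO–OH eclipsed, H–F eclipsed, iPr–tBu eclipsed; 8.8 + 4.4 + 18.6 = 31.8 kJ/mol.
OH at 60° (staggered): CHO–OH gauche, CHO–tBu gauche, iPr–F gauche, iPr–tBu gauche; 3.2 + 4.3 + 2.9 + 6.3 = 16.7 kJ/mol.
OH at 120° (eclipsed): CHO–tBu eclipsed, H–OH eclipsed, iPr–F eclipsed; 18.3 + 6.1 + 10.4 = 34.8 kJ/mol.
OH at 180° (staggered): CHO–F gauche, CHO–tBu gauche, iPr–OH gauche, iPr–F gauche; 2.5 + 4.3 + 4.3 + 2.9 = 14.0 kJ/mol.
OH at 240° (eclipsed): CHO–F eclipsed, H–tBu eclipsed, iPr–OH eclipsed; 7.3 + 8.4 + 11.5 = 27.2 kJ/mol.
OH at 300° (staggered): CHO–OH gauche, CHO–F gauche, iPr–OH gauche, iPr–tBu gauche; 3.2 + 2.5 + 4.3 + 6.3 = 16.3 kJ/mol.
The minimum (14.0 kJ/mol) occurs with OH at 180°.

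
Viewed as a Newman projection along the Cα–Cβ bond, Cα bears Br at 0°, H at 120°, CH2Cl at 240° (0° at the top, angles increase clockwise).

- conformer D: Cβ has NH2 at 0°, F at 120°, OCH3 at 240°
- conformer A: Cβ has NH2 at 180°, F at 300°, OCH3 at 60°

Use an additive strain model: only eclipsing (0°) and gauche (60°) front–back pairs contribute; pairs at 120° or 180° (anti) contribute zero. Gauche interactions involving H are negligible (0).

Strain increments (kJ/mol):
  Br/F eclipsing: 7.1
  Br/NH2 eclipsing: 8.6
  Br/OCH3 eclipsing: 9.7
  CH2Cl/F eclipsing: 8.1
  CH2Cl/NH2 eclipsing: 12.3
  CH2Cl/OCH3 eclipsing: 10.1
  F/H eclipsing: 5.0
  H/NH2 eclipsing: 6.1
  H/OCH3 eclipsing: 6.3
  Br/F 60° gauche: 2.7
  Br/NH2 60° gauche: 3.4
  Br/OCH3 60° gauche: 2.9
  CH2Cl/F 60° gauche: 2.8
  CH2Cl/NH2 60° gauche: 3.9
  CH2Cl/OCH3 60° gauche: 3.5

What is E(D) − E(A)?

D (eclipsed): Br(0°)/NH2(0°) eclipsed 8.6; H(120°)/F(120°) eclipsed 5.0; CH2Cl(240°)/OCH3(240°) eclipsed 10.1 → 23.7 kJ/mol.
A (staggered): Br(0°)/F(300°) gauche 2.7; Br(0°)/OCH3(60°) gauche 2.9; CH2Cl(240°)/NH2(180°) gauche 3.9; CH2Cl(240°)/F(300°) gauche 2.8 → 12.3 kJ/mol.
E(D) − E(A) = 23.7 − 12.3 = +11.4 kJ/mol.

+11.4 kJ/mol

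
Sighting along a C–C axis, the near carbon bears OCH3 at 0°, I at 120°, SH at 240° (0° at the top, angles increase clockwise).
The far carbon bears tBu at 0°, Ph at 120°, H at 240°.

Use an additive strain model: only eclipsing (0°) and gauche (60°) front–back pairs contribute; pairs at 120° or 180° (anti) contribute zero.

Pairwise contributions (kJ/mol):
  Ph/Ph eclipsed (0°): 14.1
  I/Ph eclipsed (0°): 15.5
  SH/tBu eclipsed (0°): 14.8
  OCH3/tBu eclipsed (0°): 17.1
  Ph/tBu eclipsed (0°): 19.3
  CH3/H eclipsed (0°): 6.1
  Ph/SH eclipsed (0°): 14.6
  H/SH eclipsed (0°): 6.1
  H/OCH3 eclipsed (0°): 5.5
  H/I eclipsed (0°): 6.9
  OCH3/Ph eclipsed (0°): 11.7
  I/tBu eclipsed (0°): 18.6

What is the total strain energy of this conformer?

38.7 kJ/mol

This conformer (eclipsed): OCH3(0°)/tBu(0°) eclipsed 17.1; I(120°)/Ph(120°) eclipsed 15.5; SH(240°)/H(240°) eclipsed 6.1 → 38.7 kJ/mol.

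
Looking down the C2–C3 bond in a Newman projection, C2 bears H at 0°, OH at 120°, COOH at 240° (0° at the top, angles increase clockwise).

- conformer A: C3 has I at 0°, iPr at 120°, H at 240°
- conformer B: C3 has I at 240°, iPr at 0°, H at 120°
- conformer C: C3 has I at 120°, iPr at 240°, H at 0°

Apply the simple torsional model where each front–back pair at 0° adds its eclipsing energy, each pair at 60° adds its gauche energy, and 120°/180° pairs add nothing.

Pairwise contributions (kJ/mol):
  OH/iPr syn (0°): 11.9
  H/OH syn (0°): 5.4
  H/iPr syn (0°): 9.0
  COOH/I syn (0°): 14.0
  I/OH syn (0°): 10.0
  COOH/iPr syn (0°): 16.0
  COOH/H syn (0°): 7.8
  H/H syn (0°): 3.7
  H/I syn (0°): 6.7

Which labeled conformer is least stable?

A (eclipsed): H–I eclipsed, OH–iPr eclipsed, COOH–H eclipsed; 6.7 + 11.9 + 7.8 = 26.4 kJ/mol.
B (eclipsed): H–iPr eclipsed, OH–H eclipsed, COOH–I eclipsed; 9.0 + 5.4 + 14.0 = 28.4 kJ/mol.
C (eclipsed): H–H eclipsed, OH–I eclipsed, COOH–iPr eclipsed; 3.7 + 10.0 + 16.0 = 29.7 kJ/mol.
C has the highest total (29.7 kJ/mol).

C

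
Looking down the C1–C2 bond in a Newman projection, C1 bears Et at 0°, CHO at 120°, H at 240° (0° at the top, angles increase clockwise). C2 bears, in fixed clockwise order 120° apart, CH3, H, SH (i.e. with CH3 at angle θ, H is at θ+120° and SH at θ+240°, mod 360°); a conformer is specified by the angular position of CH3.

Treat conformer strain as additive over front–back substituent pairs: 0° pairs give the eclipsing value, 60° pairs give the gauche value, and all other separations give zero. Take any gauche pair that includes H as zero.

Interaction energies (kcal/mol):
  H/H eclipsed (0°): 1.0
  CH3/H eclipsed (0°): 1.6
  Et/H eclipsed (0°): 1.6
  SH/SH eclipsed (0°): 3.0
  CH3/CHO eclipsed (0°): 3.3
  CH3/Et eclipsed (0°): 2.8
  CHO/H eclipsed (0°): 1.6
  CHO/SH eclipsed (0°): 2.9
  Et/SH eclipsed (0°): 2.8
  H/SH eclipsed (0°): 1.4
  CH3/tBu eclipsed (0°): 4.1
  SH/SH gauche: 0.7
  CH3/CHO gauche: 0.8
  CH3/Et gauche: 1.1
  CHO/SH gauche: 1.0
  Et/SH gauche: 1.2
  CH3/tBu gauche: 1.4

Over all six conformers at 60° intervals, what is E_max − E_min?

5.0 kcal/mol

CH3 at 0° is eclipsed. Et at 0° is eclipsed with CH3 at 0° (2.8); CHO at 120° is eclipsed with H at 120° (1.6); H at 240° is eclipsed with SH at 240° (1.4). Total 5.8 kcal/mol.
CH3 at 60° is staggered. Et at 0° is gauche with CH3 at 60° (1.1); Et at 0° is gauche with SH at 300° (1.2); CHO at 120° is gauche with CH3 at 60° (0.8). Total 3.1 kcal/mol.
CH3 at 120° is eclipsed. Et at 0° is eclipsed with SH at 0° (2.8); CHO at 120° is eclipsed with CH3 at 120° (3.3); H at 240° is eclipsed with H at 240° (1.0). Total 7.1 kcal/mol.
CH3 at 180° is staggered. Et at 0° is gauche with SH at 60° (1.2); CHO at 120° is gauche with CH3 at 180° (0.8); CHO at 120° is gauche with SH at 60° (1.0). Total 3.0 kcal/mol.
CH3 at 240° is eclipsed. Et at 0° is eclipsed with H at 0° (1.6); CHO at 120° is eclipsed with SH at 120° (2.9); H at 240° is eclipsed with CH3 at 240° (1.6). Total 6.1 kcal/mol.
CH3 at 300° is staggered. Et at 0° is gauche with CH3 at 300° (1.1); CHO at 120° is gauche with SH at 180° (1.0). Total 2.1 kcal/mol.
Max at 120° (7.1 kcal/mol), min at 300° (2.1 kcal/mol); barrier = 5.0 kcal/mol.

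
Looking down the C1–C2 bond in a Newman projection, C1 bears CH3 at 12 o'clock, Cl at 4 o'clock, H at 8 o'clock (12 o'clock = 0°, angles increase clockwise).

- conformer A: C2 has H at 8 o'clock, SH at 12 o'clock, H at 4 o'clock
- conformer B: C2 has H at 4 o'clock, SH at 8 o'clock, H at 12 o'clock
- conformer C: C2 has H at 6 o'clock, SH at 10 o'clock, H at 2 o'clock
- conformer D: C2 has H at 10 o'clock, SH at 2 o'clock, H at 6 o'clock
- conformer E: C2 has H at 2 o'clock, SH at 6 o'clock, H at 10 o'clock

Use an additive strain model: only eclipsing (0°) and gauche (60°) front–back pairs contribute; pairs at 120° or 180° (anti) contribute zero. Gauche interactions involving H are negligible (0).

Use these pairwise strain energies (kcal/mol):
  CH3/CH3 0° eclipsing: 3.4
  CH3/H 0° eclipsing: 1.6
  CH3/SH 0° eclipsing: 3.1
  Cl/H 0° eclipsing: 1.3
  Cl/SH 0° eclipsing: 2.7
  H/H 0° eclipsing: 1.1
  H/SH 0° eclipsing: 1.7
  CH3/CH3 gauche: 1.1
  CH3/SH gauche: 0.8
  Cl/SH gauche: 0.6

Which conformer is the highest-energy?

A

A (eclipsed): CH3(0°)/SH(0°) eclipsed 3.1; Cl(120°)/H(120°) eclipsed 1.3; H(240°)/H(240°) eclipsed 1.1 → 5.5 kcal/mol.
B (eclipsed): CH3(0°)/H(0°) eclipsed 1.6; Cl(120°)/H(120°) eclipsed 1.3; H(240°)/SH(240°) eclipsed 1.7 → 4.6 kcal/mol.
C (staggered): CH3(0°)/SH(300°) gauche 0.8 → 0.8 kcal/mol.
D (staggered): CH3(0°)/SH(60°) gauche 0.8; Cl(120°)/SH(60°) gauche 0.6 → 1.4 kcal/mol.
E (staggered): Cl(120°)/SH(180°) gauche 0.6 → 0.6 kcal/mol.
A has the highest total (5.5 kcal/mol).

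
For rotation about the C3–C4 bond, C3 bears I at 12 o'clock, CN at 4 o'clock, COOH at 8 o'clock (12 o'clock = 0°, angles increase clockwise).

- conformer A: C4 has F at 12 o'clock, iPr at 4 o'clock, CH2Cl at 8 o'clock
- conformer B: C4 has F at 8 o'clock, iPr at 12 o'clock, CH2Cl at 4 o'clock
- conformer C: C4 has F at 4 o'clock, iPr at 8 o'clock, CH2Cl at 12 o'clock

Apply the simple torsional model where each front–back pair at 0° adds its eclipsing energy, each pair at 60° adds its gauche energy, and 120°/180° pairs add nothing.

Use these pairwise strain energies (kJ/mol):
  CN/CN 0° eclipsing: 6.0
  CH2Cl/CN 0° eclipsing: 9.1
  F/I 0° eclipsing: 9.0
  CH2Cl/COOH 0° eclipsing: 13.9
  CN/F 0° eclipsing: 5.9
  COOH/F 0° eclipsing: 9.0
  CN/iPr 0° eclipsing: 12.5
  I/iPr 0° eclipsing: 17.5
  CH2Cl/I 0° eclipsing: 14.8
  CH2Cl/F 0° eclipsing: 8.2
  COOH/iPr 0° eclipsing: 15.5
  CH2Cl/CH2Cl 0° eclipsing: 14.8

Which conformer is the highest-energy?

C

A (eclipsed): I–F eclipsed, CN–iPr eclipsed, COOH–CH2Cl eclipsed; 9.0 + 12.5 + 13.9 = 35.4 kJ/mol.
B (eclipsed): I–iPr eclipsed, CN–CH2Cl eclipsed, COOH–F eclipsed; 17.5 + 9.1 + 9.0 = 35.6 kJ/mol.
C (eclipsed): I–CH2Cl eclipsed, CN–F eclipsed, COOH–iPr eclipsed; 14.8 + 5.9 + 15.5 = 36.2 kJ/mol.
C has the highest total (36.2 kJ/mol).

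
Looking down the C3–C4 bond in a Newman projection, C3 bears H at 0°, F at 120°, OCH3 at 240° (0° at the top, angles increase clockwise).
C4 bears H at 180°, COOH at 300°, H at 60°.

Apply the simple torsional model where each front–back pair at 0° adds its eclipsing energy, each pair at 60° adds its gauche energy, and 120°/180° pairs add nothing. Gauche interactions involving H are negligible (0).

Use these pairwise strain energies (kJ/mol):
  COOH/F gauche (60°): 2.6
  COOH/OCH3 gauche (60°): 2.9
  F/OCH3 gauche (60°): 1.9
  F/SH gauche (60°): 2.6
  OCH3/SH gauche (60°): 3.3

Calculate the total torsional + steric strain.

This conformer (staggered): OCH3–COOH gauche; 2.9 = 2.9 kJ/mol.

2.9 kJ/mol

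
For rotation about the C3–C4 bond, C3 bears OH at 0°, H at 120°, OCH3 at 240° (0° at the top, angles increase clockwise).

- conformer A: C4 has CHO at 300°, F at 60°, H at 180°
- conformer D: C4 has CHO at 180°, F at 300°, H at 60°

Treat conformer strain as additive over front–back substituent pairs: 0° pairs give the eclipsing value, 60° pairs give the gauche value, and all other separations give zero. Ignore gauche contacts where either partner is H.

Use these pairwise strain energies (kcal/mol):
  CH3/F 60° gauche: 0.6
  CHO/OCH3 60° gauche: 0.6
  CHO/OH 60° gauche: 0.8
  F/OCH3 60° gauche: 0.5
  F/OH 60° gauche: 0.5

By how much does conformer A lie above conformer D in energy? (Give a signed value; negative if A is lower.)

+0.3 kcal/mol

A (staggered): OH(0°)/CHO(300°) gauche 0.8; OH(0°)/F(60°) gauche 0.5; OCH3(240°)/CHO(300°) gauche 0.6 → 1.9 kcal/mol.
D (staggered): OH(0°)/F(300°) gauche 0.5; OCH3(240°)/CHO(180°) gauche 0.6; OCH3(240°)/F(300°) gauche 0.5 → 1.6 kcal/mol.
E(A) − E(D) = 1.9 − 1.6 = +0.3 kcal/mol.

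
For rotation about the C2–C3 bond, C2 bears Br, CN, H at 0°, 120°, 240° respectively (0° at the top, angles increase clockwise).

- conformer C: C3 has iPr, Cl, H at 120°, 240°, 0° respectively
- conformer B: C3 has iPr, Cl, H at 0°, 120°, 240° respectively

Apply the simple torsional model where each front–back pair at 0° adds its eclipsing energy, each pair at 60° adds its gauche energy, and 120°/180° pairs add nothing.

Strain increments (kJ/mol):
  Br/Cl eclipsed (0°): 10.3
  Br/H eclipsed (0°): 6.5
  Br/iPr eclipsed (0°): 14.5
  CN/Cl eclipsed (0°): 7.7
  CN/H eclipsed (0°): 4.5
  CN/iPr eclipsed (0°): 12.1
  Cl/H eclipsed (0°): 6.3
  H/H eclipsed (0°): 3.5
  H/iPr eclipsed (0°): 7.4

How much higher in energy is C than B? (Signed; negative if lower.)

C (eclipsed): Br–H eclipsed, CN–iPr eclipsed, H–Cl eclipsed; 6.5 + 12.1 + 6.3 = 24.9 kJ/mol.
B (eclipsed): Br–iPr eclipsed, CN–Cl eclipsed, H–H eclipsed; 14.5 + 7.7 + 3.5 = 25.7 kJ/mol.
E(C) − E(B) = 24.9 − 25.7 = -0.8 kJ/mol.

-0.8 kJ/mol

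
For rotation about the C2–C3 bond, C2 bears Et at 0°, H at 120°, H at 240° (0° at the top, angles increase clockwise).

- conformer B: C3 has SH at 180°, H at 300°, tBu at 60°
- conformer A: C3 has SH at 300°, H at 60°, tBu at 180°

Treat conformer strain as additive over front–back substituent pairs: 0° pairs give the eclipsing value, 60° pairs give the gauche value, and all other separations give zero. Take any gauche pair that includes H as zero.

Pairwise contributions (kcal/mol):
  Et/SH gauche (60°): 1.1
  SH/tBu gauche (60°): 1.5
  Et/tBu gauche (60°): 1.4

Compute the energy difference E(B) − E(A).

+0.3 kcal/mol

B (staggered): Et–tBu gauche; 1.4 = 1.4 kcal/mol.
A (staggered): Et–SH gauche; 1.1 = 1.1 kcal/mol.
E(B) − E(A) = 1.4 − 1.1 = +0.3 kcal/mol.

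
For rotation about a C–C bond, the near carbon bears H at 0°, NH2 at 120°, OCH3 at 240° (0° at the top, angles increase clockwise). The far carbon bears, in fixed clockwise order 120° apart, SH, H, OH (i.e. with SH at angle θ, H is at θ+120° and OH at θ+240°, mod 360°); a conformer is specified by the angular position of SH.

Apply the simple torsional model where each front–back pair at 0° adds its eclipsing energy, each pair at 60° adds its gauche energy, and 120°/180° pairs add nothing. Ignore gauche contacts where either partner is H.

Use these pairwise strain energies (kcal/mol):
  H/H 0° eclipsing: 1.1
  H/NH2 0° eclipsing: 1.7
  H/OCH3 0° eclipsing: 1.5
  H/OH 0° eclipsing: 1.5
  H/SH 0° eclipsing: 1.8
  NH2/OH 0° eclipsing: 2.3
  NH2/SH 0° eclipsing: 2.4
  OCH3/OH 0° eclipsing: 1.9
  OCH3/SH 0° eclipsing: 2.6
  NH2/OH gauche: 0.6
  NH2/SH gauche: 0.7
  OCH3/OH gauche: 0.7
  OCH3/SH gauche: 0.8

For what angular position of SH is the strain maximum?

240°

SH at 0° (eclipsed): H–SH eclipsed, NH2–H eclipsed, OCH3–OH eclipsed; 1.8 + 1.7 + 1.9 = 5.4 kcal/mol.
SH at 60° (staggered): NH2–SH gauche, OCH3–OH gauche; 0.7 + 0.7 = 1.4 kcal/mol.
SH at 120° (eclipsed): H–OH eclipsed, NH2–SH eclipsed, OCH3–H eclipsed; 1.5 + 2.4 + 1.5 = 5.4 kcal/mol.
SH at 180° (staggered): NH2–SH gauche, NH2–OH gauche, OCH3–SH gauche; 0.7 + 0.6 + 0.8 = 2.1 kcal/mol.
SH at 240° (eclipsed): H–H eclipsed, NH2–OH eclipsed, OCH3–SH eclipsed; 1.1 + 2.3 + 2.6 = 6.0 kcal/mol.
SH at 300° (staggered): NH2–OH gauche, OCH3–SH gauche, OCH3–OH gauche; 0.6 + 0.8 + 0.7 = 2.1 kcal/mol.
The maximum (6.0 kcal/mol) occurs with SH at 240°.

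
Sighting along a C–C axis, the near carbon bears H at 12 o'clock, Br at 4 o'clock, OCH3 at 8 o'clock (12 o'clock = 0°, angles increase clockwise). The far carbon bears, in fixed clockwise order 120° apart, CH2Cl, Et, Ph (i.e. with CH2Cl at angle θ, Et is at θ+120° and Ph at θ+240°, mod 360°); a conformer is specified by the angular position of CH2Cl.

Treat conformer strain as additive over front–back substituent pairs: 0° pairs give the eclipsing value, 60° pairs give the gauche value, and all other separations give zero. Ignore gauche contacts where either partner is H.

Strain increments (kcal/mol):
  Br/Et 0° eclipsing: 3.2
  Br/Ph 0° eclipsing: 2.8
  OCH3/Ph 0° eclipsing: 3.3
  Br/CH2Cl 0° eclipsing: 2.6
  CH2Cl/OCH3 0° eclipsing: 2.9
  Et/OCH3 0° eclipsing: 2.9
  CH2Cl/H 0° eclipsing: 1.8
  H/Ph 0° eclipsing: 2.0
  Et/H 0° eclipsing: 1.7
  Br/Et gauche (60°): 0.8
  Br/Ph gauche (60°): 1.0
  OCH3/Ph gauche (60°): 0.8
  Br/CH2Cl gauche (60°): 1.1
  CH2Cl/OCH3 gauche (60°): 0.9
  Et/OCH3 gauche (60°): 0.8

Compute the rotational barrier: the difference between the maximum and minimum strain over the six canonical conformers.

CH2Cl at 0° (eclipsed): H–CH2Cl eclipsed, Br–Et eclipsed, OCH3–Ph eclipsed; 1.8 + 3.2 + 3.3 = 8.3 kcal/mol.
CH2Cl at 60° (staggered): Br–CH2Cl gauche, Br–Et gauche, OCH3–Et gauche, OCH3–Ph gauche; 1.1 + 0.8 + 0.8 + 0.8 = 3.5 kcal/mol.
CH2Cl at 120° (eclipsed): H–Ph eclipsed, Br–CH2Cl eclipsed, OCH3–Et eclipsed; 2.0 + 2.6 + 2.9 = 7.5 kcal/mol.
CH2Cl at 180° (staggered): Br–CH2Cl gauche, Br–Ph gauche, OCH3–CH2Cl gauche, OCH3–Et gauche; 1.1 + 1.0 + 0.9 + 0.8 = 3.8 kcal/mol.
CH2Cl at 240° (eclipsed): H–Et eclipsed, Br–Ph eclipsed, OCH3–CH2Cl eclipsed; 1.7 + 2.8 + 2.9 = 7.4 kcal/mol.
CH2Cl at 300° (staggered): Br–Et gauche, Br–Ph gauche, OCH3–CH2Cl gauche, OCH3–Ph gauche; 0.8 + 1.0 + 0.9 + 0.8 = 3.5 kcal/mol.
Max at 0° (8.3 kcal/mol), min at 60° (3.5 kcal/mol); barrier = 4.8 kcal/mol.

4.8 kcal/mol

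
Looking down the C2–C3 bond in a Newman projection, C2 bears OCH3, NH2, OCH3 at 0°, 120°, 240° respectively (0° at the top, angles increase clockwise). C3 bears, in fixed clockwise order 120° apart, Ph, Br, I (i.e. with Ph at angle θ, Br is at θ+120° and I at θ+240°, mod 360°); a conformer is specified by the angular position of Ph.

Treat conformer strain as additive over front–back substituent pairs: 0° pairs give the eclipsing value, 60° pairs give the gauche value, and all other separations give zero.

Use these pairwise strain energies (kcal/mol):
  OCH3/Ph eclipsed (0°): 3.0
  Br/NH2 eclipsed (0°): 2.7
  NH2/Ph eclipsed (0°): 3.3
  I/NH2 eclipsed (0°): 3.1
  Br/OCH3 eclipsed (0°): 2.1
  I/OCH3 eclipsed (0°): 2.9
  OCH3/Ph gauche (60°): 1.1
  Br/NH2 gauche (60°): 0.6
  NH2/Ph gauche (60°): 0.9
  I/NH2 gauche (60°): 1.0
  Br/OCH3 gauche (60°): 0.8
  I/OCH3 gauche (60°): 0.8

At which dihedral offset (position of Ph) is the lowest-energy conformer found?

60°

Ph at 0° (eclipsed): OCH3(0°)/Ph(0°) eclipsed 3.0; NH2(120°)/Br(120°) eclipsed 2.7; OCH3(240°)/I(240°) eclipsed 2.9 → 8.6 kcal/mol.
Ph at 60° (staggered): OCH3(0°)/Ph(60°) gauche 1.1; OCH3(0°)/I(300°) gauche 0.8; NH2(120°)/Ph(60°) gauche 0.9; NH2(120°)/Br(180°) gauche 0.6; OCH3(240°)/Br(180°) gauche 0.8; OCH3(240°)/I(300°) gauche 0.8 → 5.0 kcal/mol.
Ph at 120° (eclipsed): OCH3(0°)/I(0°) eclipsed 2.9; NH2(120°)/Ph(120°) eclipsed 3.3; OCH3(240°)/Br(240°) eclipsed 2.1 → 8.3 kcal/mol.
Ph at 180° (staggered): OCH3(0°)/Br(300°) gauche 0.8; OCH3(0°)/I(60°) gauche 0.8; NH2(120°)/Ph(180°) gauche 0.9; NH2(120°)/I(60°) gauche 1.0; OCH3(240°)/Ph(180°) gauche 1.1; OCH3(240°)/Br(300°) gauche 0.8 → 5.4 kcal/mol.
Ph at 240° (eclipsed): OCH3(0°)/Br(0°) eclipsed 2.1; NH2(120°)/I(120°) eclipsed 3.1; OCH3(240°)/Ph(240°) eclipsed 3.0 → 8.2 kcal/mol.
Ph at 300° (staggered): OCH3(0°)/Ph(300°) gauche 1.1; OCH3(0°)/Br(60°) gauche 0.8; NH2(120°)/Br(60°) gauche 0.6; NH2(120°)/I(180°) gauche 1.0; OCH3(240°)/Ph(300°) gauche 1.1; OCH3(240°)/I(180°) gauche 0.8 → 5.4 kcal/mol.
The minimum (5.0 kcal/mol) occurs with Ph at 60°.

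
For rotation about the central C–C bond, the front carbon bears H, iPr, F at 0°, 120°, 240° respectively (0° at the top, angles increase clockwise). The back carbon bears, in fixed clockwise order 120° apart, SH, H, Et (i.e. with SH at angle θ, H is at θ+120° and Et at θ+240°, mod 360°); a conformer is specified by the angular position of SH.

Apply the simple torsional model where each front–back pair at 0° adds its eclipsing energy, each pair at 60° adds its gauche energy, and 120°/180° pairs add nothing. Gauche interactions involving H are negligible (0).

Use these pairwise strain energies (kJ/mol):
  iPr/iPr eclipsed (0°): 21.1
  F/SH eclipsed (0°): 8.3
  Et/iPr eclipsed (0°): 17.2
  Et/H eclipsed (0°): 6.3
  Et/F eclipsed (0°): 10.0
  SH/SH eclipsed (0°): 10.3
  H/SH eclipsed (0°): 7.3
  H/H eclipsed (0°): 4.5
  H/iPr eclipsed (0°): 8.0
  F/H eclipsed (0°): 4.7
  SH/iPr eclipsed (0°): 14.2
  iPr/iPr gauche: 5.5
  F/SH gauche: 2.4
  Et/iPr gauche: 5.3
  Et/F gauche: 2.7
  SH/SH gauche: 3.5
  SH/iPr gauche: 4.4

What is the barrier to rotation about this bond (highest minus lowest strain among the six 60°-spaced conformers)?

SH at 0° is eclipsed. H at 0° is eclipsed with SH at 0° (7.3); iPr at 120° is eclipsed with H at 120° (8.0); F at 240° is eclipsed with Et at 240° (10.0). Total 25.3 kJ/mol.
SH at 60° is staggered. iPr at 120° is gauche with SH at 60° (4.4); F at 240° is gauche with Et at 300° (2.7). Total 7.1 kJ/mol.
SH at 120° is eclipsed. H at 0° is eclipsed with Et at 0° (6.3); iPr at 120° is eclipsed with SH at 120° (14.2); F at 240° is eclipsed with H at 240° (4.7). Total 25.2 kJ/mol.
SH at 180° is staggered. iPr at 120° is gauche with SH at 180° (4.4); iPr at 120° is gauche with Et at 60° (5.3); F at 240° is gauche with SH at 180° (2.4). Total 12.1 kJ/mol.
SH at 240° is eclipsed. H at 0° is eclipsed with H at 0° (4.5); iPr at 120° is eclipsed with Et at 120° (17.2); F at 240° is eclipsed with SH at 240° (8.3). Total 30.0 kJ/mol.
SH at 300° is staggered. iPr at 120° is gauche with Et at 180° (5.3); F at 240° is gauche with SH at 300° (2.4); F at 240° is gauche with Et at 180° (2.7). Total 10.4 kJ/mol.
Max at 240° (30.0 kJ/mol), min at 60° (7.1 kJ/mol); barrier = 22.9 kJ/mol.

22.9 kJ/mol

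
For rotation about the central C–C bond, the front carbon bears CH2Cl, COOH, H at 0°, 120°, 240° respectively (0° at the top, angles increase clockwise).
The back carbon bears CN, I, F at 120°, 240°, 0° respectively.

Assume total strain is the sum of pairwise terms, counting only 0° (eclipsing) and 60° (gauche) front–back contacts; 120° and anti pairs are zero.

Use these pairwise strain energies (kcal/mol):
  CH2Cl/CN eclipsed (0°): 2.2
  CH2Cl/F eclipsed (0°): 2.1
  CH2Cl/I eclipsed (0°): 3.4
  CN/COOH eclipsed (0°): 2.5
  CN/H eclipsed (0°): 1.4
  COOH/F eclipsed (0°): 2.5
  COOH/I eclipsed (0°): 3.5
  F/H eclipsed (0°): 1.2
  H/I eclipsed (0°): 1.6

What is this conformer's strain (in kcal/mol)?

6.2 kcal/mol

This conformer is eclipsed. CH2Cl at 0° is eclipsed with F at 0° (2.1); COOH at 120° is eclipsed with CN at 120° (2.5); H at 240° is eclipsed with I at 240° (1.6). Total 6.2 kcal/mol.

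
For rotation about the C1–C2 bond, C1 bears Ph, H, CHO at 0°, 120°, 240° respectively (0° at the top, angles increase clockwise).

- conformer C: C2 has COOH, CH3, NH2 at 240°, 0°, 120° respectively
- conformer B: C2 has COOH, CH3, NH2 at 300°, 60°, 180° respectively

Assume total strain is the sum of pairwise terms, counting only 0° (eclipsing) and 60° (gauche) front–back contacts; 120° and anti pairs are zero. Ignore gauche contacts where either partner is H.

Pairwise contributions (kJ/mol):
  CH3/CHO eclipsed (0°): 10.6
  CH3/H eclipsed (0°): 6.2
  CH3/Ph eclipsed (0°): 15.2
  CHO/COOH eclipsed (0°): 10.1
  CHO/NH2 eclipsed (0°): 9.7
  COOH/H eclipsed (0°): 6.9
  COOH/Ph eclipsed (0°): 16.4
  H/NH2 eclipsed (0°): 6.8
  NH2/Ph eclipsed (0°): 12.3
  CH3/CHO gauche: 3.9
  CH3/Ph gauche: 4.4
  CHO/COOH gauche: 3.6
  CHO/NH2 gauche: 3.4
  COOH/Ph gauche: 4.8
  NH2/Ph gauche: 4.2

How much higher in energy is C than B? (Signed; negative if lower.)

C (eclipsed): Ph(0°)/CH3(0°) eclipsed 15.2; H(120°)/NH2(120°) eclipsed 6.8; CHO(240°)/COOH(240°) eclipsed 10.1 → 32.1 kJ/mol.
B (staggered): Ph(0°)/COOH(300°) gauche 4.8; Ph(0°)/CH3(60°) gauche 4.4; CHO(240°)/COOH(300°) gauche 3.6; CHO(240°)/NH2(180°) gauche 3.4 → 16.2 kJ/mol.
E(C) − E(B) = 32.1 − 16.2 = +15.9 kJ/mol.

+15.9 kJ/mol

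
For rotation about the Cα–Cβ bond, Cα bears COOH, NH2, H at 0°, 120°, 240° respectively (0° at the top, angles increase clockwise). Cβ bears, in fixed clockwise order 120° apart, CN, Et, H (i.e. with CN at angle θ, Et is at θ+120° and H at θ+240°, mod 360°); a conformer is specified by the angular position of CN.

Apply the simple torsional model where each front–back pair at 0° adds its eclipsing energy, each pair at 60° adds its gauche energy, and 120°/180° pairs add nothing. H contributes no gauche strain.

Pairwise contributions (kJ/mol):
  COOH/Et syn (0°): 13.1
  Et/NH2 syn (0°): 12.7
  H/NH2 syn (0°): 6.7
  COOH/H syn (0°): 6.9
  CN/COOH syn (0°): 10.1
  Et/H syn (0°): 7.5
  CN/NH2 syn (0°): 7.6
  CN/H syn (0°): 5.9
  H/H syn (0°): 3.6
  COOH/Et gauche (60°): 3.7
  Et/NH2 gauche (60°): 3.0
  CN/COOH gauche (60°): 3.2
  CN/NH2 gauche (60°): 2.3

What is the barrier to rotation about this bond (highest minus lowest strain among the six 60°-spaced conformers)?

20.4 kJ/mol

CN at 0° (eclipsed): COOH–CN eclipsed, NH2–Et eclipsed, H–H eclipsed; 10.1 + 12.7 + 3.6 = 26.4 kJ/mol.
CN at 60° (staggered): COOH–CN gauche, NH2–CN gauche, NH2–Et gauche; 3.2 + 2.3 + 3.0 = 8.5 kJ/mol.
CN at 120° (eclipsed): COOH–H eclipsed, NH2–CN eclipsed, H–Et eclipsed; 6.9 + 7.6 + 7.5 = 22.0 kJ/mol.
CN at 180° (staggered): COOH–Et gauche, NH2–CN gauche; 3.7 + 2.3 = 6.0 kJ/mol.
CN at 240° (eclipsed): COOH–Et eclipsed, NH2–H eclipsed, H–CN eclipsed; 13.1 + 6.7 + 5.9 = 25.7 kJ/mol.
CN at 300° (staggered): COOH–CN gauche, COOH–Et gauche, NH2–Et gauche; 3.2 + 3.7 + 3.0 = 9.9 kJ/mol.
Max at 0° (26.4 kJ/mol), min at 180° (6.0 kJ/mol); barrier = 20.4 kJ/mol.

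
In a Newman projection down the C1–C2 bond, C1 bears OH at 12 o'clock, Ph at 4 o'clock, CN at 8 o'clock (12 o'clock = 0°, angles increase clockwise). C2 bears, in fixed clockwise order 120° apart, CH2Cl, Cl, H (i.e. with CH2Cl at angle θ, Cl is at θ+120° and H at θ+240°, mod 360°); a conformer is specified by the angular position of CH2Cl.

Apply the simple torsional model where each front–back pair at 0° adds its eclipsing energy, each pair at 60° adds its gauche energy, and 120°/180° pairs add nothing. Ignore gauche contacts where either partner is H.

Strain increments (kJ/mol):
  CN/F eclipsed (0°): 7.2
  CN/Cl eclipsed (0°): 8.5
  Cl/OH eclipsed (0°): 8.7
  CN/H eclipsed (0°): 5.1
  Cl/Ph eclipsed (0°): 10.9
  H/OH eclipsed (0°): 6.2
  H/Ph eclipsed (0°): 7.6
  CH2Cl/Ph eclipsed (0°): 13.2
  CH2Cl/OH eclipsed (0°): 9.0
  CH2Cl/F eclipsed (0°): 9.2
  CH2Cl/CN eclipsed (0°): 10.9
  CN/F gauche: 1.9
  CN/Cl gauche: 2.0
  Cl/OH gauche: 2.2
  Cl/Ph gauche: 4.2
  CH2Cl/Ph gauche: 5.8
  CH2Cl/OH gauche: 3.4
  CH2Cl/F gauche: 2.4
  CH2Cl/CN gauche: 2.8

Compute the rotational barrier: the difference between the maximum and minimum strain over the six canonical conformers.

15.3 kJ/mol

CH2Cl at 0° (eclipsed): OH(0°)/CH2Cl(0°) eclipsed 9.0; Ph(120°)/Cl(120°) eclipsed 10.9; CN(240°)/H(240°) eclipsed 5.1 → 25.0 kJ/mol.
CH2Cl at 60° (staggered): OH(0°)/CH2Cl(60°) gauche 3.4; Ph(120°)/CH2Cl(60°) gauche 5.8; Ph(120°)/Cl(180°) gauche 4.2; CN(240°)/Cl(180°) gauche 2.0 → 15.4 kJ/mol.
CH2Cl at 120° (eclipsed): OH(0°)/H(0°) eclipsed 6.2; Ph(120°)/CH2Cl(120°) eclipsed 13.2; CN(240°)/Cl(240°) eclipsed 8.5 → 27.9 kJ/mol.
CH2Cl at 180° (staggered): OH(0°)/Cl(300°) gauche 2.2; Ph(120°)/CH2Cl(180°) gauche 5.8; CN(240°)/CH2Cl(180°) gauche 2.8; CN(240°)/Cl(300°) gauche 2.0 → 12.8 kJ/mol.
CH2Cl at 240° (eclipsed): OH(0°)/Cl(0°) eclipsed 8.7; Ph(120°)/H(120°) eclipsed 7.6; CN(240°)/CH2Cl(240°) eclipsed 10.9 → 27.2 kJ/mol.
CH2Cl at 300° (staggered): OH(0°)/CH2Cl(300°) gauche 3.4; OH(0°)/Cl(60°) gauche 2.2; Ph(120°)/Cl(60°) gauche 4.2; CN(240°)/CH2Cl(300°) gauche 2.8 → 12.6 kJ/mol.
Max at 120° (27.9 kJ/mol), min at 300° (12.6 kJ/mol); barrier = 15.3 kJ/mol.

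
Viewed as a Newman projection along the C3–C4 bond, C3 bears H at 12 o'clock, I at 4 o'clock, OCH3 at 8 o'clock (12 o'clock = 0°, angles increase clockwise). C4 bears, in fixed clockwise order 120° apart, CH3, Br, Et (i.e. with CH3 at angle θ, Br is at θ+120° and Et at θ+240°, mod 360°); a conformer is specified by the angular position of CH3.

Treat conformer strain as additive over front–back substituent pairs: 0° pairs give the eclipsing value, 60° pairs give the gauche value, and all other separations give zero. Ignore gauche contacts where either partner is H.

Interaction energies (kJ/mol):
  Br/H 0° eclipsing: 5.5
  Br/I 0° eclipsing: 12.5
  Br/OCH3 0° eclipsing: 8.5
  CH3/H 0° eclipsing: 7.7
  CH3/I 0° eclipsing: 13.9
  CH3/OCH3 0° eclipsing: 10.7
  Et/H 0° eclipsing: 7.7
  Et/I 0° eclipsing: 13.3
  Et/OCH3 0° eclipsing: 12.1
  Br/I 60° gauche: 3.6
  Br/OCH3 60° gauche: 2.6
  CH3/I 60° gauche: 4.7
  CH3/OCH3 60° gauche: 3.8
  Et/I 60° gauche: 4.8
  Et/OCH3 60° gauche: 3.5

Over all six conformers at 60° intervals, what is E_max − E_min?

CH3 at 0° (eclipsed): H–CH3 eclipsed, I–Br eclipsed, OCH3–Et eclipsed; 7.7 + 12.5 + 12.1 = 32.3 kJ/mol.
CH3 at 60° (staggered): I–CH3 gauche, I–Br gauche, OCH3–Br gauche, OCH3–Et gauche; 4.7 + 3.6 + 2.6 + 3.5 = 14.4 kJ/mol.
CH3 at 120° (eclipsed): H–Et eclipsed, I–CH3 eclipsed, OCH3–Br eclipsed; 7.7 + 13.9 + 8.5 = 30.1 kJ/mol.
CH3 at 180° (staggered): I–CH3 gauche, I–Et gauche, OCH3–CH3 gauche, OCH3–Br gauche; 4.7 + 4.8 + 3.8 + 2.6 = 15.9 kJ/mol.
CH3 at 240° (eclipsed): H–Br eclipsed, I–Et eclipsed, OCH3–CH3 eclipsed; 5.5 + 13.3 + 10.7 = 29.5 kJ/mol.
CH3 at 300° (staggered): I–Br gauche, I–Et gauche, OCH3–CH3 gauche, OCH3–Et gauche; 3.6 + 4.8 + 3.8 + 3.5 = 15.7 kJ/mol.
Max at 0° (32.3 kJ/mol), min at 60° (14.4 kJ/mol); barrier = 17.9 kJ/mol.

17.9 kJ/mol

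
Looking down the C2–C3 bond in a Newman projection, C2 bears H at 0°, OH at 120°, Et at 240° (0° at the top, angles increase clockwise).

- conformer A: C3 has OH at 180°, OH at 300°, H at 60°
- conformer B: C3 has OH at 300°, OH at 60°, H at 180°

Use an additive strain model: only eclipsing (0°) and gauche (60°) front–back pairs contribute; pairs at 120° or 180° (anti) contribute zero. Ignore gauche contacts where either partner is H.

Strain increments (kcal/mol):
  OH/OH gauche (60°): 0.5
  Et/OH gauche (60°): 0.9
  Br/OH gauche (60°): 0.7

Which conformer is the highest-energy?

A

A is staggered. OH at 120° is gauche with OH at 180° (0.5); Et at 240° is gauche with OH at 180° (0.9); Et at 240° is gauche with OH at 300° (0.9). Total 2.3 kcal/mol.
B is staggered. OH at 120° is gauche with OH at 60° (0.5); Et at 240° is gauche with OH at 300° (0.9). Total 1.4 kcal/mol.
A has the highest total (2.3 kcal/mol).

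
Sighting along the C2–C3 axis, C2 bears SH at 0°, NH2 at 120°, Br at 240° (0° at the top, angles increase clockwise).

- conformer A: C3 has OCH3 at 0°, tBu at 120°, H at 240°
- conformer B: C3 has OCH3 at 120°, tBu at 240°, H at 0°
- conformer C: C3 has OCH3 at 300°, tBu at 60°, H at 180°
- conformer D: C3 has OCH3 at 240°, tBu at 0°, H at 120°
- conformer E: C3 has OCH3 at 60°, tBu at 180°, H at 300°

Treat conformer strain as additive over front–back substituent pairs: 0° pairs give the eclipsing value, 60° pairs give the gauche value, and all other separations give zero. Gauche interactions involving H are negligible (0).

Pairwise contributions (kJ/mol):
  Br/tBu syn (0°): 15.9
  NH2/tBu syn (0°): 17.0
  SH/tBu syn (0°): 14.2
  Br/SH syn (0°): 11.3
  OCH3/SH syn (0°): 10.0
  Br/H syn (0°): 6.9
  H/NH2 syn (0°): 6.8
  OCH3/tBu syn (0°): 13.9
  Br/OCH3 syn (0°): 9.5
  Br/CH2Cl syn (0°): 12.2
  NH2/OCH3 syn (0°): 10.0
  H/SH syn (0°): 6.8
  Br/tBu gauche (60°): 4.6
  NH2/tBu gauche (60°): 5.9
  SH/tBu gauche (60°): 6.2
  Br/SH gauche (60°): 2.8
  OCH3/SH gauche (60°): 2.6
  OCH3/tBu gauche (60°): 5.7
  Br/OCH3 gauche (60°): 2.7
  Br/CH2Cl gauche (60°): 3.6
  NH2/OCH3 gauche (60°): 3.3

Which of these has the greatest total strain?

A

A is eclipsed. SH at 0° is eclipsed with OCH3 at 0° (10.0); NH2 at 120° is eclipsed with tBu at 120° (17.0); Br at 240° is eclipsed with H at 240° (6.9). Total 33.9 kJ/mol.
B is eclipsed. SH at 0° is eclipsed with H at 0° (6.8); NH2 at 120° is eclipsed with OCH3 at 120° (10.0); Br at 240° is eclipsed with tBu at 240° (15.9). Total 32.7 kJ/mol.
C is staggered. SH at 0° is gauche with OCH3 at 300° (2.6); SH at 0° is gauche with tBu at 60° (6.2); NH2 at 120° is gauche with tBu at 60° (5.9); Br at 240° is gauche with OCH3 at 300° (2.7). Total 17.4 kJ/mol.
D is eclipsed. SH at 0° is eclipsed with tBu at 0° (14.2); NH2 at 120° is eclipsed with H at 120° (6.8); Br at 240° is eclipsed with OCH3 at 240° (9.5). Total 30.5 kJ/mol.
E is staggered. SH at 0° is gauche with OCH3 at 60° (2.6); NH2 at 120° is gauche with OCH3 at 60° (3.3); NH2 at 120° is gauche with tBu at 180° (5.9); Br at 240° is gauche with tBu at 180° (4.6). Total 16.4 kJ/mol.
A has the highest total (33.9 kJ/mol).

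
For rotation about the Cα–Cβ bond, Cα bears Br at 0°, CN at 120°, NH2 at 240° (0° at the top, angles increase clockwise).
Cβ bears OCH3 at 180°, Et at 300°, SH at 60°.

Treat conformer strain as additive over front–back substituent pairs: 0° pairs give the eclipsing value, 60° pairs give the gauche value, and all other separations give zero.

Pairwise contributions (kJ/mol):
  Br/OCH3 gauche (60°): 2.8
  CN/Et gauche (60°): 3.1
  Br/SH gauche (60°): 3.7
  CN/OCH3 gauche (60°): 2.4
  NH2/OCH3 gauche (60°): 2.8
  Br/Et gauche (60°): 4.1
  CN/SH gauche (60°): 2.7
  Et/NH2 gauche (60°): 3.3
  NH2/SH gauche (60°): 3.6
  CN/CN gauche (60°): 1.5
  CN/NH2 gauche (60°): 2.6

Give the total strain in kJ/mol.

This conformer is staggered. Br at 0° is gauche with Et at 300° (4.1); Br at 0° is gauche with SH at 60° (3.7); CN at 120° is gauche with OCH3 at 180° (2.4); CN at 120° is gauche with SH at 60° (2.7); NH2 at 240° is gauche with OCH3 at 180° (2.8); NH2 at 240° is gauche with Et at 300° (3.3). Total 19.0 kJ/mol.

19.0 kJ/mol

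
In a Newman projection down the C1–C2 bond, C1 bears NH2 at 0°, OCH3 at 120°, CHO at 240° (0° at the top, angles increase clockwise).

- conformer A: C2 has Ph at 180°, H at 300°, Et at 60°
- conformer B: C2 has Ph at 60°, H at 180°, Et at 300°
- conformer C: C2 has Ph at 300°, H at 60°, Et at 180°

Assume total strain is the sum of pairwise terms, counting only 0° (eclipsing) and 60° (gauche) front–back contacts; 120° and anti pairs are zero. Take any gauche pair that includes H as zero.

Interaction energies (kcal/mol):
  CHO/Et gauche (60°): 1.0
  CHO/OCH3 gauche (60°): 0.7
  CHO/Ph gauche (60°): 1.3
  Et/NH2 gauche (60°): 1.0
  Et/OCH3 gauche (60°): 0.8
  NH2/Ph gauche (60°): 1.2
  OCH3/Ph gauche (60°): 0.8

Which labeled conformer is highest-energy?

A is staggered. NH2 at 0° is gauche with Et at 60° (1.0); OCH3 at 120° is gauche with Ph at 180° (0.8); OCH3 at 120° is gauche with Et at 60° (0.8); CHO at 240° is gauche with Ph at 180° (1.3). Total 3.9 kcal/mol.
B is staggered. NH2 at 0° is gauche with Ph at 60° (1.2); NH2 at 0° is gauche with Et at 300° (1.0); OCH3 at 120° is gauche with Ph at 60° (0.8); CHO at 240° is gauche with Et at 300° (1.0). Total 4.0 kcal/mol.
C is staggered. NH2 at 0° is gauche with Ph at 300° (1.2); OCH3 at 120° is gauche with Et at 180° (0.8); CHO at 240° is gauche with Ph at 300° (1.3); CHO at 240° is gauche with Et at 180° (1.0). Total 4.3 kcal/mol.
C has the highest total (4.3 kcal/mol).

C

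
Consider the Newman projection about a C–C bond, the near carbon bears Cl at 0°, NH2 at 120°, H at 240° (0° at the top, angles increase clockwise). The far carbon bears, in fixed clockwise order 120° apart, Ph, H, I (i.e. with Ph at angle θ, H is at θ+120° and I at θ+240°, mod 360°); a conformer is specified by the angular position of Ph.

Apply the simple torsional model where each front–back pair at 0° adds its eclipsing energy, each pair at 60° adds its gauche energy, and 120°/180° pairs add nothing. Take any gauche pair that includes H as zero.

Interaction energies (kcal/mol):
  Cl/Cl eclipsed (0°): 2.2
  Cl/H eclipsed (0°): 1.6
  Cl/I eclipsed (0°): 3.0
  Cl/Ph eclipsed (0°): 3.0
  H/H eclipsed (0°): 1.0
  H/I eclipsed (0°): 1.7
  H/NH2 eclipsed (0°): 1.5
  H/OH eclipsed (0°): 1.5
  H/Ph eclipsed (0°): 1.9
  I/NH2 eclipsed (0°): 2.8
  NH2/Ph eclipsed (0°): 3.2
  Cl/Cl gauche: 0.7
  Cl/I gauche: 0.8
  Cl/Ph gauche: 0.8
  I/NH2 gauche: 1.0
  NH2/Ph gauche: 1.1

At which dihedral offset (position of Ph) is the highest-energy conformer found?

120°

Ph at 0° is eclipsed. Cl at 0° is eclipsed with Ph at 0° (3.0); NH2 at 120° is eclipsed with H at 120° (1.5); H at 240° is eclipsed with I at 240° (1.7). Total 6.2 kcal/mol.
Ph at 60° is staggered. Cl at 0° is gauche with Ph at 60° (0.8); Cl at 0° is gauche with I at 300° (0.8); NH2 at 120° is gauche with Ph at 60° (1.1). Total 2.7 kcal/mol.
Ph at 120° is eclipsed. Cl at 0° is eclipsed with I at 0° (3.0); NH2 at 120° is eclipsed with Ph at 120° (3.2); H at 240° is eclipsed with H at 240° (1.0). Total 7.2 kcal/mol.
Ph at 180° is staggered. Cl at 0° is gauche with I at 60° (0.8); NH2 at 120° is gauche with Ph at 180° (1.1); NH2 at 120° is gauche with I at 60° (1.0). Total 2.9 kcal/mol.
Ph at 240° is eclipsed. Cl at 0° is eclipsed with H at 0° (1.6); NH2 at 120° is eclipsed with I at 120° (2.8); H at 240° is eclipsed with Ph at 240° (1.9). Total 6.3 kcal/mol.
Ph at 300° is staggered. Cl at 0° is gauche with Ph at 300° (0.8); NH2 at 120° is gauche with I at 180° (1.0). Total 1.8 kcal/mol.
The maximum (7.2 kcal/mol) occurs with Ph at 120°.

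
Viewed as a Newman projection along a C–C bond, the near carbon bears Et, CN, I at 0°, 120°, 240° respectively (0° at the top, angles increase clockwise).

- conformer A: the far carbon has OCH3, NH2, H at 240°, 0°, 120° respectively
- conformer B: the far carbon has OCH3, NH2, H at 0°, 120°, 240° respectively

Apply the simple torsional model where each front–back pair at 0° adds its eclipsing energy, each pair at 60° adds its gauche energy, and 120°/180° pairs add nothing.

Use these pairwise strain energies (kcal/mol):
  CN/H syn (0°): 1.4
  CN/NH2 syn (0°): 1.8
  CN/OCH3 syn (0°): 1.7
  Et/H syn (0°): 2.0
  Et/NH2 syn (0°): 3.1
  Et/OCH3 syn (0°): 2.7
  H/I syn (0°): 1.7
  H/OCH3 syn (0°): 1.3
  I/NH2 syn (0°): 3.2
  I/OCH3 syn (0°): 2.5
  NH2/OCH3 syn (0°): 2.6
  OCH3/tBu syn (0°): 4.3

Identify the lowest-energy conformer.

A (eclipsed): Et(0°)/NH2(0°) eclipsed 3.1; CN(120°)/H(120°) eclipsed 1.4; I(240°)/OCH3(240°) eclipsed 2.5 → 7.0 kcal/mol.
B (eclipsed): Et(0°)/OCH3(0°) eclipsed 2.7; CN(120°)/NH2(120°) eclipsed 1.8; I(240°)/H(240°) eclipsed 1.7 → 6.2 kcal/mol.
B has the lowest total (6.2 kcal/mol).

B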